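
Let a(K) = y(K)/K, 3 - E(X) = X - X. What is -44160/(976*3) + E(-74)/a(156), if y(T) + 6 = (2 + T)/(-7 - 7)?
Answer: -311156/7381 ≈ -42.156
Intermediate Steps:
E(X) = 3 (E(X) = 3 - (X - X) = 3 - 1*0 = 3 + 0 = 3)
y(T) = -43/7 - T/14 (y(T) = -6 + (2 + T)/(-7 - 7) = -6 + (2 + T)/(-14) = -6 + (2 + T)*(-1/14) = -6 + (-⅐ - T/14) = -43/7 - T/14)
a(K) = (-43/7 - K/14)/K
-44160/(976*3) + E(-74)/a(156) = -44160/(976*3) + 3/(((1/14)*(-86 - 1*156)/156)) = -44160/2928 + 3/(((1/14)*(1/156)*(-86 - 156))) = -44160*1/2928 + 3/(((1/14)*(1/156)*(-242))) = -920/61 + 3/(-121/1092) = -920/61 + 3*(-1092/121) = -920/61 - 3276/121 = -311156/7381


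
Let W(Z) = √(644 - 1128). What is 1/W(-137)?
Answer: -I/22 ≈ -0.045455*I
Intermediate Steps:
W(Z) = 22*I (W(Z) = √(-484) = 22*I)
1/W(-137) = 1/(22*I) = -I/22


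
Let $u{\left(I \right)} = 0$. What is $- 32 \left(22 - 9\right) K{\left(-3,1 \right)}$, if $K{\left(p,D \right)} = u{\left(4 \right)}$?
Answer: $0$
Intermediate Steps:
$K{\left(p,D \right)} = 0$
$- 32 \left(22 - 9\right) K{\left(-3,1 \right)} = - 32 \left(22 - 9\right) 0 = \left(-32\right) 13 \cdot 0 = \left(-416\right) 0 = 0$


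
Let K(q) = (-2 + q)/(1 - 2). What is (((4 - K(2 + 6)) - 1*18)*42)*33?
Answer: -11088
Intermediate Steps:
K(q) = 2 - q (K(q) = (-2 + q)/(-1) = (-2 + q)*(-1) = 2 - q)
(((4 - K(2 + 6)) - 1*18)*42)*33 = (((4 - (2 - (2 + 6))) - 1*18)*42)*33 = (((4 - (2 - 1*8)) - 18)*42)*33 = (((4 - (2 - 8)) - 18)*42)*33 = (((4 - 1*(-6)) - 18)*42)*33 = (((4 + 6) - 18)*42)*33 = ((10 - 18)*42)*33 = -8*42*33 = -336*33 = -11088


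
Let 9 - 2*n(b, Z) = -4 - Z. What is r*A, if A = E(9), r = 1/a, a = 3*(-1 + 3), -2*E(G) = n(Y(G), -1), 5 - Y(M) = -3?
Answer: -½ ≈ -0.50000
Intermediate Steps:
Y(M) = 8 (Y(M) = 5 - 1*(-3) = 5 + 3 = 8)
n(b, Z) = 13/2 + Z/2 (n(b, Z) = 9/2 - (-4 - Z)/2 = 9/2 + (2 + Z/2) = 13/2 + Z/2)
E(G) = -3 (E(G) = -(13/2 + (½)*(-1))/2 = -(13/2 - ½)/2 = -½*6 = -3)
a = 6 (a = 3*2 = 6)
r = ⅙ (r = 1/6 = ⅙ ≈ 0.16667)
A = -3
r*A = (⅙)*(-3) = -½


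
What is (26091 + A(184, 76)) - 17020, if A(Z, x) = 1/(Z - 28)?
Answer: 1415077/156 ≈ 9071.0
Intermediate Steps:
A(Z, x) = 1/(-28 + Z)
(26091 + A(184, 76)) - 17020 = (26091 + 1/(-28 + 184)) - 17020 = (26091 + 1/156) - 17020 = 4070197/156 - 17020 = 1415077/156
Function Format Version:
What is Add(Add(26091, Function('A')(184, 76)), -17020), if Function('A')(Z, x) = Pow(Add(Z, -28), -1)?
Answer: Rational(1415077, 156) ≈ 9071.0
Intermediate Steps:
Function('A')(Z, x) = Pow(Add(-28, Z), -1)
Add(Add(26091, Function('A')(184, 76)), -17020) = Add(Add(26091, Pow(Add(-28, 184), -1)), -17020) = Add(Add(26091, Pow(156, -1)), -17020) = Add(Add(26091, Rational(1, 156)), -17020) = Add(Rational(4070197, 156), -17020) = Rational(1415077, 156)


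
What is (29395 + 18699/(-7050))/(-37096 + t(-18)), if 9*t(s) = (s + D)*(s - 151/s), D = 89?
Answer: -5594833377/7075656125 ≈ -0.79072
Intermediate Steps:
t(s) = (89 + s)*(s - 151/s)/9 (t(s) = ((s + 89)*(s - 151/s))/9 = ((89 + s)*(s - 151/s))/9 = (89 + s)*(s - 151/s)/9)
(29395 + 18699/(-7050))/(-37096 + t(-18)) = (29395 + 18699/(-7050))/(-37096 + (1/9)*(-13439 - 18*(-151 + (-18)**2 + 89*(-18)))/(-18)) = (29395 + 18699*(-1/7050))/(-37096 + (1/9)*(-1/18)*(-13439 - 18*(-151 + 324 - 1602))) = (29395 - 6233/2350)/(-37096 + (1/9)*(-1/18)*(-13439 - 18*(-1429))) = 69072017/(2350*(-37096 + (1/9)*(-1/18)*(-13439 + 25722))) = 69072017/(2350*(-37096 + (1/9)*(-1/18)*12283)) = 69072017/(2350*(-37096 - 12283/162)) = 69072017/(2350*(-6021835/162)) = (69072017/2350)*(-162/6021835) = -5594833377/7075656125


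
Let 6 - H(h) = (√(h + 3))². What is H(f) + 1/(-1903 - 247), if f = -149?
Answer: 326799/2150 ≈ 152.00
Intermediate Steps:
H(h) = 3 - h (H(h) = 6 - (√(h + 3))² = 6 - (√(3 + h))² = 6 - (3 + h) = 6 + (-3 - h) = 3 - h)
H(f) + 1/(-1903 - 247) = (3 - 1*(-149)) + 1/(-1903 - 247) = (3 + 149) + 1/(-2150) = 152 - 1/2150 = 326799/2150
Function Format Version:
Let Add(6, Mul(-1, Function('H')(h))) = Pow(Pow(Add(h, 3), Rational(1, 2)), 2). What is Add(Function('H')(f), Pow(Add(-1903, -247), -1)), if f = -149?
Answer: Rational(326799, 2150) ≈ 152.00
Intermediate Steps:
Function('H')(h) = Add(3, Mul(-1, h)) (Function('H')(h) = Add(6, Mul(-1, Pow(Pow(Add(h, 3), Rational(1, 2)), 2))) = Add(6, Mul(-1, Pow(Pow(Add(3, h), Rational(1, 2)), 2))) = Add(6, Mul(-1, Add(3, h))) = Add(6, Add(-3, Mul(-1, h))) = Add(3, Mul(-1, h)))
Add(Function('H')(f), Pow(Add(-1903, -247), -1)) = Add(Add(3, Mul(-1, -149)), Pow(Add(-1903, -247), -1)) = Add(Add(3, 149), Pow(-2150, -1)) = Add(152, Rational(-1, 2150)) = Rational(326799, 2150)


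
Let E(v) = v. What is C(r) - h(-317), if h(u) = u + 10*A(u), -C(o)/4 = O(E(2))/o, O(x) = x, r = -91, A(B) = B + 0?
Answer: 317325/91 ≈ 3487.1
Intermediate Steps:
A(B) = B
C(o) = -8/o
h(u) = 11*u (h(u) = u + 10*u = 11*u)
C(r) - h(-317) = -8/(-91) - 11*(-317) = -8*(-1/91) - 1*(-3487) = 8/91 + 3487 = 317325/91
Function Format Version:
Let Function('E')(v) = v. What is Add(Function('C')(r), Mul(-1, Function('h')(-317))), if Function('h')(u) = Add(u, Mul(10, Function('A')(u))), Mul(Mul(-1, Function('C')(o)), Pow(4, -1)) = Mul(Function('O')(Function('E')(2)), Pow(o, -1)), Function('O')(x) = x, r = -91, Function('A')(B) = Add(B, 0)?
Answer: Rational(317325, 91) ≈ 3487.1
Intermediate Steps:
Function('A')(B) = B
Function('C')(o) = Mul(-8, Pow(o, -1)) (Function('C')(o) = Mul(-4, Mul(2, Pow(o, -1))) = Mul(-8, Pow(o, -1)))
Function('h')(u) = Mul(11, u) (Function('h')(u) = Add(u, Mul(10, u)) = Mul(11, u))
Add(Function('C')(r), Mul(-1, Function('h')(-317))) = Add(Mul(-8, Pow(-91, -1)), Mul(-1, Mul(11, -317))) = Add(Mul(-8, Rational(-1, 91)), Mul(-1, -3487)) = Add(Rational(8, 91), 3487) = Rational(317325, 91)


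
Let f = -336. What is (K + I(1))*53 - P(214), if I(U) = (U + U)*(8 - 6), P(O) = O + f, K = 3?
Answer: 493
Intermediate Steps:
P(O) = -336 + O (P(O) = O - 336 = -336 + O)
I(U) = 4*U (I(U) = (2*U)*2 = 4*U)
(K + I(1))*53 - P(214) = (3 + 4*1)*53 - (-336 + 214) = (3 + 4)*53 - 1*(-122) = 7*53 + 122 = 371 + 122 = 493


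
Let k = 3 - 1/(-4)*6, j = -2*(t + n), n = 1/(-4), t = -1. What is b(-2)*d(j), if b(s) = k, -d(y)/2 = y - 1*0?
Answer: -45/2 ≈ -22.500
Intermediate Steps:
n = -1/4 (n = 1*(-1/4) = -1/4 ≈ -0.25000)
j = 5/2 (j = -2*(-1 - 1/4) = -2*(-5/4) = 5/2 ≈ 2.5000)
k = 9/2 (k = 3 - 1*(-1/4)*6 = 3 + (1/4)*6 = 3 + 3/2 = 9/2 ≈ 4.5000)
d(y) = -2*y (d(y) = -2*(y - 1*0) = -2*(y + 0) = -2*y)
b(s) = 9/2
b(-2)*d(j) = 9*(-2*5/2)/2 = (9/2)*(-5) = -45/2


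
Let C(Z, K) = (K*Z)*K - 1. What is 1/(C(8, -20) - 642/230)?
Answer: 115/367564 ≈ 0.00031287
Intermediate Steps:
C(Z, K) = -1 + Z*K² (C(Z, K) = Z*K² - 1 = -1 + Z*K²)
1/(C(8, -20) - 642/230) = 1/((-1 + 8*(-20)²) - 642/230) = 1/((-1 + 8*400) - 642*1/230) = 1/((-1 + 3200) - 321/115) = 1/(3199 - 321/115) = 1/(367564/115) = 115/367564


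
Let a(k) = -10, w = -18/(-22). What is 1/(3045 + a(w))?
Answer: 1/3035 ≈ 0.00032949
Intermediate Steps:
w = 9/11 (w = -18*(-1/22) = 9/11 ≈ 0.81818)
1/(3045 + a(w)) = 1/(3045 - 10) = 1/3035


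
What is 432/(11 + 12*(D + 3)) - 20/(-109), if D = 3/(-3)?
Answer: 47788/3815 ≈ 12.526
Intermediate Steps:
D = -1 (D = 3*(-1/3) = -1)
432/(11 + 12*(D + 3)) - 20/(-109) = 432/(11 + 12*(-1 + 3)) - 20/(-109) = 432/(11 + 12*2) - 20*(-1/109) = 432/(11 + 24) + 20/109 = 432/35 + 20/109 = 47788/3815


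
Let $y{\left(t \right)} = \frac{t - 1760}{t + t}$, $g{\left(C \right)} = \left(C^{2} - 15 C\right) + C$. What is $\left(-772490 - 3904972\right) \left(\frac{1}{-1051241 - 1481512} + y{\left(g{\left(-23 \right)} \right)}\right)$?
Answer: $\frac{598266665880761}{239485867} \approx 2.4981 \cdot 10^{6}$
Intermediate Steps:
$g{\left(C \right)} = C^{2} - 14 C$
$y{\left(t \right)} = \frac{-1760 + t}{2 t}$
$\left(-772490 - 3904972\right) \left(\frac{1}{-1051241 - 1481512} + y{\left(g{\left(-23 \right)} \right)}\right) = \left(-772490 - 3904972\right) \left(\frac{1}{-1051241 - 1481512} + \frac{-1760 - 23 \left(-14 - 23\right)}{2 \left(- 23 \left(-14 - 23\right)\right)}\right) = - 4677462 \left(\frac{1}{-2532753} + \frac{-1760 - -851}{2 \left(\left(-23\right) \left(-37\right)\right)}\right) = - 4677462 \left(- \frac{1}{2532753} + \frac{-1760 + 851}{2 \cdot 851}\right) = - 4677462 \left(- \frac{1}{2532753} + \frac{1}{2} \cdot \frac{1}{851} \left(-909\right)\right) = - 4677462 \left(- \frac{1}{2532753} - \frac{909}{1702}\right) = \left(-4677462\right) \left(- \frac{2302274179}{4310745606}\right) = \frac{598266665880761}{239485867}$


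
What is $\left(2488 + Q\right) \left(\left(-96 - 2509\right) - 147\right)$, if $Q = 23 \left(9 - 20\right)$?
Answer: $-6150720$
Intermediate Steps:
$Q = -253$ ($Q = 23 \left(-11\right) = -253$)
$\left(2488 + Q\right) \left(\left(-96 - 2509\right) - 147\right) = \left(2488 - 253\right) \left(\left(-96 - 2509\right) - 147\right) = 2235 \left(\left(-96 - 2509\right) - 147\right) = 2235 \left(-2605 - 147\right) = 2235 \left(-2752\right) = -6150720$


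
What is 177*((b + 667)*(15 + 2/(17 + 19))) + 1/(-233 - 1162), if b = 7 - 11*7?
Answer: 4438626343/2790 ≈ 1.5909e+6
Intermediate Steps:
b = -70 (b = 7 - 77 = -70)
177*((b + 667)*(15 + 2/(17 + 19))) + 1/(-233 - 1162) = 177*((-70 + 667)*(15 + 2/(17 + 19))) + 1/(-233 - 1162) = 177*(597*(15 + 2/36)) + 1/(-1395) = 177*(597*(15 + (1/36)*2)) - 1/1395 = 177*(597*(15 + 1/18)) - 1/1395 = 177*(597*(271/18)) - 1/1395 = 177*(53929/6) - 1/1395 = 3181811/2 - 1/1395 = 4438626343/2790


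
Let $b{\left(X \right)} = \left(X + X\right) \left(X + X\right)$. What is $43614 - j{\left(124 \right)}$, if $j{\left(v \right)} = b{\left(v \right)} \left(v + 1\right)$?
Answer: $-7644386$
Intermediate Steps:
$b{\left(X \right)} = 4 X^{2}$ ($b{\left(X \right)} = 2 X 2 X = 4 X^{2}$)
$j{\left(v \right)} = 4 v^{2} \left(1 + v\right)$ ($j{\left(v \right)} = 4 v^{2} \left(v + 1\right) = 4 v^{2} \left(1 + v\right)$)
$43614 - j{\left(124 \right)} = 43614 - 4 \cdot 124^{2} \left(1 + 124\right) = 43614 - 4 \cdot 15376 \cdot 125 = 43614 - 7688000 = -7644386$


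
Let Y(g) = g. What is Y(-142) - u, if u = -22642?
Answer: 22500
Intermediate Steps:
Y(-142) - u = -142 - 1*(-22642) = -142 + 22642 = 22500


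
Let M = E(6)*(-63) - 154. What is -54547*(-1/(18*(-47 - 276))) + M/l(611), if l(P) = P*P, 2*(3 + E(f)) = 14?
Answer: -20365901071/2170488294 ≈ -9.3831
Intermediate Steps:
E(f) = 4 (E(f) = -3 + (½)*14 = -3 + 7 = 4)
l(P) = P²
M = -406 (M = 4*(-63) - 154 = -252 - 154 = -406)
-54547*(-1/(18*(-47 - 276))) + M/l(611) = -54547*(-1/(18*(-47 - 276))) - 406/(611²) = -54547/((-18*(-323))) - 406/373321 = -54547/5814 - 406*1/373321 = -54547*1/5814 - 406/373321 = -54547/5814 - 406/373321 = -20365901071/2170488294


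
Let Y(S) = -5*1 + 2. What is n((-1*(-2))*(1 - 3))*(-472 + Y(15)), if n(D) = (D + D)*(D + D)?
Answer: -30400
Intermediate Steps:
n(D) = 4*D² (n(D) = (2*D)*(2*D) = 4*D²)
Y(S) = -3 (Y(S) = -5 + 2 = -3)
n((-1*(-2))*(1 - 3))*(-472 + Y(15)) = (4*((-1*(-2))*(1 - 3))²)*(-472 - 3) = (4*(2*(-2))²)*(-475) = (4*(-4)²)*(-475) = (4*16)*(-475) = 64*(-475) = -30400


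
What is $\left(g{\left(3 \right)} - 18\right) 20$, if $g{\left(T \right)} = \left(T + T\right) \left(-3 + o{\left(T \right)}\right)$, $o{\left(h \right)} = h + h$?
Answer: $0$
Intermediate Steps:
$o{\left(h \right)} = 2 h$
$g{\left(T \right)} = 2 T \left(-3 + 2 T\right)$ ($g{\left(T \right)} = \left(T + T\right) \left(-3 + 2 T\right) = 2 T \left(-3 + 2 T\right)$)
$\left(g{\left(3 \right)} - 18\right) 20 = \left(2 \cdot 3 \left(-3 + 2 \cdot 3\right) - 18\right) 20 = \left(2 \cdot 3 \left(-3 + 6\right) - 18\right) 20 = \left(2 \cdot 3 \cdot 3 - 18\right) 20 = \left(18 - 18\right) 20 = 0 \cdot 20 = 0$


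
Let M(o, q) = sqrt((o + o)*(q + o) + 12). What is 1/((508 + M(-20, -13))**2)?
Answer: 64849/16477829956 - 381*sqrt(37)/4119457489 ≈ 3.3729e-6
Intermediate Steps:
M(o, q) = sqrt(12 + 2*o*(o + q)) (M(o, q) = sqrt((2*o)*(o + q) + 12) = sqrt(2*o*(o + q) + 12) = sqrt(12 + 2*o*(o + q)))
1/((508 + M(-20, -13))**2) = 1/((508 + sqrt(12 + 2*(-20)**2 + 2*(-20)*(-13)))**2) = 1/((508 + sqrt(12 + 2*400 + 520))**2) = 1/((508 + sqrt(12 + 800 + 520))**2) = 1/((508 + sqrt(1332))**2) = 1/((508 + 6*sqrt(37))**2) = (508 + 6*sqrt(37))**(-2)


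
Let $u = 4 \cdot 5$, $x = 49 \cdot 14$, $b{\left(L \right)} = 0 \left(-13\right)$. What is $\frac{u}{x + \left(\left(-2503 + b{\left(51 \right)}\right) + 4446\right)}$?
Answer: $\frac{20}{2629} \approx 0.0076075$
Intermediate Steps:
$b{\left(L \right)} = 0$
$x = 686$
$u = 20$
$\frac{u}{x + \left(\left(-2503 + b{\left(51 \right)}\right) + 4446\right)} = \frac{1}{686 + \left(\left(-2503 + 0\right) + 4446\right)} 20 = \frac{1}{686 + \left(-2503 + 4446\right)} 20 = \frac{1}{686 + 1943} \cdot 20 = \frac{1}{2629} \cdot 20 = \frac{20}{2629}$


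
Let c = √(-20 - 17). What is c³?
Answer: -37*I*√37 ≈ -225.06*I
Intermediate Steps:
c = I*√37 (c = √(-37) = I*√37 ≈ 6.0828*I)
c³ = (I*√37)³ = -37*I*√37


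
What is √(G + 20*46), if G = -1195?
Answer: 5*I*√11 ≈ 16.583*I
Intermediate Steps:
√(G + 20*46) = √(-1195 + 20*46) = √(-1195 + 920) = √(-275) = 5*I*√11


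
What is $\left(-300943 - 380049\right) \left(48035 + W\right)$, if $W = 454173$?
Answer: $-341999630336$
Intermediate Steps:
$\left(-300943 - 380049\right) \left(48035 + W\right) = \left(-300943 - 380049\right) \left(48035 + 454173\right) = \left(-680992\right) 502208 = -341999630336$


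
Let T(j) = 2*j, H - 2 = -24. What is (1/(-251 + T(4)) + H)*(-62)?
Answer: 331514/243 ≈ 1364.3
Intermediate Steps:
H = -22 (H = 2 - 24 = -22)
(1/(-251 + T(4)) + H)*(-62) = (1/(-251 + 2*4) - 22)*(-62) = (1/(-251 + 8) - 22)*(-62) = (1/(-243) - 22)*(-62) = (-1/243 - 22)*(-62) = -5347/243*(-62) = 331514/243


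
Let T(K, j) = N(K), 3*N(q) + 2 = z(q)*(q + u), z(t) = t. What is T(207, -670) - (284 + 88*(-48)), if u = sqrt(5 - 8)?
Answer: 54667/3 + 69*I*sqrt(3) ≈ 18222.0 + 119.51*I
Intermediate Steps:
u = I*sqrt(3) (u = sqrt(-3) = I*sqrt(3) ≈ 1.732*I)
N(q) = -2/3 + q*(q + I*sqrt(3))/3 (N(q) = -2/3 + (q*(q + I*sqrt(3)))/3 = -2/3 + q*(q + I*sqrt(3))/3)
T(K, j) = -2/3 + K**2/3 + I*K*sqrt(3)/3
T(207, -670) - (284 + 88*(-48)) = (-2/3 + (1/3)*207**2 + (1/3)*I*207*sqrt(3)) - (284 + 88*(-48)) = (-2/3 + (1/3)*42849 + 69*I*sqrt(3)) - (284 - 4224) = (-2/3 + 14283 + 69*I*sqrt(3)) - 1*(-3940) = (42847/3 + 69*I*sqrt(3)) + 3940 = 54667/3 + 69*I*sqrt(3)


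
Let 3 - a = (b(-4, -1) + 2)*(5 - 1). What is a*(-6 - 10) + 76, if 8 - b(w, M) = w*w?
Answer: -356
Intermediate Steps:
b(w, M) = 8 - w² (b(w, M) = 8 - w*w = 8 - w²)
a = 27 (a = 3 - ((8 - 1*(-4)²) + 2)*(5 - 1) = 3 - ((8 - 1*16) + 2)*4 = 3 - ((8 - 16) + 2)*4 = 3 - (-8 + 2)*4 = 3 - (-6)*4 = 3 - 1*(-24) = 3 + 24 = 27)
a*(-6 - 10) + 76 = 27*(-6 - 10) + 76 = 27*(-16) + 76 = -432 + 76 = -356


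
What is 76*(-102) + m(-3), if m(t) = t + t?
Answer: -7758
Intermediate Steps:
m(t) = 2*t
76*(-102) + m(-3) = 76*(-102) + 2*(-3) = -7752 - 6 = -7758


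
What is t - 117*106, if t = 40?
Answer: -12362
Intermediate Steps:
t - 117*106 = 40 - 117*106 = 40 - 12402 = -12362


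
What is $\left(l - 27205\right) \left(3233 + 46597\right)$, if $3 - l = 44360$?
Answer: $-3565934460$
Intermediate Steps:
$l = -44357$ ($l = 3 - 44360 = -44357$)
$\left(l - 27205\right) \left(3233 + 46597\right) = \left(-44357 - 27205\right) \left(3233 + 46597\right) = \left(-71562\right) 49830 = -3565934460$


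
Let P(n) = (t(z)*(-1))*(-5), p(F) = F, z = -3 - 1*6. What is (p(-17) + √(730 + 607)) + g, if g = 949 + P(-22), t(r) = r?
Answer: 887 + √1337 ≈ 923.57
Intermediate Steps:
z = -9 (z = -3 - 6 = -9)
P(n) = -45 (P(n) = -9*(-1)*(-5) = 9*(-5) = -45)
g = 904 (g = 949 - 45 = 904)
(p(-17) + √(730 + 607)) + g = (-17 + √(730 + 607)) + 904 = (-17 + √1337) + 904 = 887 + √1337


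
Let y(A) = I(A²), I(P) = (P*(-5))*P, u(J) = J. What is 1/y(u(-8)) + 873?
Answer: 17879039/20480 ≈ 873.00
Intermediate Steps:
I(P) = -5*P² (I(P) = (-5*P)*P = -5*P²)
y(A) = -5*A⁴
1/y(u(-8)) + 873 = 1/(-5*(-8)⁴) + 873 = 1/(-5*4096) + 873 = 1/(-20480) + 873 = -1/20480 + 873 = 17879039/20480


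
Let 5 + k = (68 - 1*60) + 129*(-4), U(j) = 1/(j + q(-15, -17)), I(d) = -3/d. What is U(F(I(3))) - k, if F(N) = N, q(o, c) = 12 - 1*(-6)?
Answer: 8722/17 ≈ 513.06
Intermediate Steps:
q(o, c) = 18 (q(o, c) = 12 + 6 = 18)
U(j) = 1/(18 + j) (U(j) = 1/(j + 18) = 1/(18 + j))
k = -513 (k = -5 + ((68 - 1*60) + 129*(-4)) = -5 + ((68 - 60) - 516) = -5 + (8 - 516) = -5 - 508 = -513)
U(F(I(3))) - k = 1/(18 - 3/3) - 1*(-513) = 1/(18 - 3*⅓) + 513 = 1/(18 - 1) + 513 = 1/17 + 513 = 8722/17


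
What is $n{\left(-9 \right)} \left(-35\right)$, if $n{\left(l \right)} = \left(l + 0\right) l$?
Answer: $-2835$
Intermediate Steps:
$n{\left(l \right)} = l^{2}$ ($n{\left(l \right)} = l l = l^{2}$)
$n{\left(-9 \right)} \left(-35\right) = \left(-9\right)^{2} \left(-35\right) = 81 \left(-35\right) = -2835$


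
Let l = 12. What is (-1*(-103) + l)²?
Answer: 13225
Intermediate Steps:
(-1*(-103) + l)² = (-1*(-103) + 12)² = (103 + 12)² = 115² = 13225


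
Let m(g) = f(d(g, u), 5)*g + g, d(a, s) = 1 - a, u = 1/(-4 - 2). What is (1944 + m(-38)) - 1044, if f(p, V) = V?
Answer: 672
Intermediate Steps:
u = -1/6 (u = 1/(-6) = -1/6 ≈ -0.16667)
m(g) = 6*g (m(g) = 5*g + g = 6*g)
(1944 + m(-38)) - 1044 = (1944 + 6*(-38)) - 1044 = (1944 - 228) - 1044 = 1716 - 1044 = 672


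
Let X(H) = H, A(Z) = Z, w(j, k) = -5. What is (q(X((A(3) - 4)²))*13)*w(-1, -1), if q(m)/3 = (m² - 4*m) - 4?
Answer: 1365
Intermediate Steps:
q(m) = -12 - 12*m + 3*m² (q(m) = 3*((m² - 4*m) - 4) = 3*(-4 + m² - 4*m) = -12 - 12*m + 3*m²)
(q(X((A(3) - 4)²))*13)*w(-1, -1) = ((-12 - 12*(3 - 4)² + 3*((3 - 4)²)²)*13)*(-5) = ((-12 - 12*(-1)² + 3*((-1)²)²)*13)*(-5) = ((-12 - 12*1 + 3*1²)*13)*(-5) = ((-12 - 12 + 3*1)*13)*(-5) = ((-12 - 12 + 3)*13)*(-5) = -21*13*(-5) = -273*(-5) = 1365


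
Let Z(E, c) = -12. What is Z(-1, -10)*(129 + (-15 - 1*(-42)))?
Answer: -1872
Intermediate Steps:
Z(-1, -10)*(129 + (-15 - 1*(-42))) = -12*(129 + (-15 - 1*(-42))) = -12*(129 + (-15 + 42)) = -12*(129 + 27) = -12*156 = -1872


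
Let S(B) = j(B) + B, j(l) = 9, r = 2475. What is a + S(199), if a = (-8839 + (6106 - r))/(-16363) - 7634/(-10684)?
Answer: 18271797075/87411146 ≈ 209.03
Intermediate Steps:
S(B) = 9 + B
a = 90278707/87411146 (a = (-8839 + (6106 - 1*2475))/(-16363) - 7634/(-10684) = (-8839 + (6106 - 2475))*(-1/16363) - 7634*(-1/10684) = (-8839 + 3631)*(-1/16363) + 3817/5342 = -5208*(-1/16363) + 3817/5342 = 5208/16363 + 3817/5342 = 90278707/87411146 ≈ 1.0328)
a + S(199) = 90278707/87411146 + (9 + 199) = 90278707/87411146 + 208 = 18271797075/87411146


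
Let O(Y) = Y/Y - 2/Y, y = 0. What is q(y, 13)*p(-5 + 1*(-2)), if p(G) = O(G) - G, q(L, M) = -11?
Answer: -638/7 ≈ -91.143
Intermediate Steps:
O(Y) = 1 - 2/Y
p(G) = -G + (-2 + G)/G (p(G) = (-2 + G)/G - G = -G + (-2 + G)/G)
q(y, 13)*p(-5 + 1*(-2)) = -11*(1 - (-5 + 1*(-2)) - 2/(-5 + 1*(-2))) = -11*(1 - (-5 - 2) - 2/(-5 - 2)) = -11*(1 - 1*(-7) - 2/(-7)) = -11*(1 + 7 - 2*(-1/7)) = -11*(1 + 7 + 2/7) = -11*58/7 = -638/7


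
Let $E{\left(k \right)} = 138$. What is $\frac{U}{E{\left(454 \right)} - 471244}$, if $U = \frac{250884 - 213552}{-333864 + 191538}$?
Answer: $\frac{1037}{1862517571} \approx 5.5677 \cdot 10^{-7}$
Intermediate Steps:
$U = - \frac{2074}{7907}$ ($U = \frac{37332}{-142326} = 37332 \left(- \frac{1}{142326}\right) = - \frac{2074}{7907} \approx -0.2623$)
$\frac{U}{E{\left(454 \right)} - 471244} = - \frac{2074}{7907 \left(138 - 471244\right)} = - \frac{2074}{7907 \left(-471106\right)} = \left(- \frac{2074}{7907}\right) \left(- \frac{1}{471106}\right) = \frac{1037}{1862517571}$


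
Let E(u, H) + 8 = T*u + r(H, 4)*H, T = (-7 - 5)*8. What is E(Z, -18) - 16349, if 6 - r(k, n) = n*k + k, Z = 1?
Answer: -18181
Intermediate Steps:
r(k, n) = 6 - k - k*n (r(k, n) = 6 - (n*k + k) = 6 - (k*n + k) = 6 - (k + k*n) = 6 + (-k - k*n) = 6 - k - k*n)
T = -96 (T = -12*8 = -96)
E(u, H) = -8 - 96*u + H*(6 - 5*H) (E(u, H) = -8 + (-96*u + (6 - H - 1*H*4)*H) = -8 + (-96*u + (6 - H - 4*H)*H) = -8 + (-96*u + (6 - 5*H)*H) = -8 + (-96*u + H*(6 - 5*H)) = -8 - 96*u + H*(6 - 5*H))
E(Z, -18) - 16349 = (-8 - 96*1 - 1*(-18)*(-6 + 5*(-18))) - 16349 = (-8 - 96 - 1*(-18)*(-6 - 90)) - 16349 = (-8 - 96 - 1*(-18)*(-96)) - 16349 = (-8 - 96 - 1728) - 16349 = -1832 - 16349 = -18181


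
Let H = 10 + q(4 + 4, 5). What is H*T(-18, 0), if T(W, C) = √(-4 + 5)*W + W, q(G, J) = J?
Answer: -540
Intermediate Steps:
H = 15 (H = 10 + 5 = 15)
T(W, C) = 2*W (T(W, C) = √1*W + W = 1*W + W = W + W = 2*W)
H*T(-18, 0) = 15*(2*(-18)) = 15*(-36) = -540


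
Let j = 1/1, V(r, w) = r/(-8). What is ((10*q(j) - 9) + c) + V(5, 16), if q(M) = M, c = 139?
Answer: 1115/8 ≈ 139.38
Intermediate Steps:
V(r, w) = -r/8 (V(r, w) = r*(-1/8) = -r/8)
j = 1
((10*q(j) - 9) + c) + V(5, 16) = ((10*1 - 9) + 139) - 1/8*5 = ((10 - 9) + 139) - 5/8 = (1 + 139) - 5/8 = 140 - 5/8 = 1115/8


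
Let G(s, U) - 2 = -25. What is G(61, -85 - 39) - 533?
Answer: -556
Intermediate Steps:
G(s, U) = -23 (G(s, U) = 2 - 25 = -23)
G(61, -85 - 39) - 533 = -23 - 533 = -556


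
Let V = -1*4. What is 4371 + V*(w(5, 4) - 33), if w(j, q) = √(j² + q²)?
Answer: 4503 - 4*√41 ≈ 4477.4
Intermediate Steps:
V = -4
4371 + V*(w(5, 4) - 33) = 4371 - 4*(√(5² + 4²) - 33) = 4371 - 4*(√(25 + 16) - 33) = 4371 - 4*(√41 - 33) = 4371 - 4*(-33 + √41) = 4371 + (132 - 4*√41) = 4503 - 4*√41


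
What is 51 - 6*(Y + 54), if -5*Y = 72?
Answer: -933/5 ≈ -186.60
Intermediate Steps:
Y = -72/5 (Y = -1/5*72 = -72/5 ≈ -14.400)
51 - 6*(Y + 54) = 51 - 6*(-72/5 + 54) = 51 - 6*198/5 = 51 - 1188/5 = -933/5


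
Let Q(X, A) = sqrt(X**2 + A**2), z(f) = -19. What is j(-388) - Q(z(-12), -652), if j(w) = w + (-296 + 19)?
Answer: -665 - sqrt(425465) ≈ -1317.3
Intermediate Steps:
j(w) = -277 + w (j(w) = w - 277 = -277 + w)
Q(X, A) = sqrt(A**2 + X**2)
j(-388) - Q(z(-12), -652) = (-277 - 388) - sqrt((-652)**2 + (-19)**2) = -665 - sqrt(425104 + 361) = -665 - sqrt(425465)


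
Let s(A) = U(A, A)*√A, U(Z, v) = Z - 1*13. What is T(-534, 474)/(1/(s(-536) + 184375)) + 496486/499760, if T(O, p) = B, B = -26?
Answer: -1197862001757/249880 + 28548*I*√134 ≈ -4.7938e+6 + 3.3047e+5*I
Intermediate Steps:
U(Z, v) = -13 + Z (U(Z, v) = Z - 13 = -13 + Z)
T(O, p) = -26
s(A) = √A*(-13 + A) (s(A) = (-13 + A)*√A = √A*(-13 + A))
T(-534, 474)/(1/(s(-536) + 184375)) + 496486/499760 = -(4793750 + 52*I*√134*(-13 - 536)) + 496486/499760 = -(4793750 - 28548*I*√134) + 496486*(1/499760) = -(4793750 - 28548*I*√134) + 248243/249880 = -26*(184375 - 1098*I*√134) + 248243/249880 = (-4793750 + 28548*I*√134) + 248243/249880 = -1197862001757/249880 + 28548*I*√134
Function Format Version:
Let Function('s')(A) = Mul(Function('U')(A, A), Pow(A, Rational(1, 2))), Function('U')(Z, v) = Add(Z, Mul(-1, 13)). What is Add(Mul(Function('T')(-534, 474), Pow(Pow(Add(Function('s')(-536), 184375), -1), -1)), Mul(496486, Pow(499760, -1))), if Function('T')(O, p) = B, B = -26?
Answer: Add(Rational(-1197862001757, 249880), Mul(28548, I, Pow(134, Rational(1, 2)))) ≈ Add(-4.7938e+6, Mul(3.3047e+5, I))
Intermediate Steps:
Function('U')(Z, v) = Add(-13, Z) (Function('U')(Z, v) = Add(Z, -13) = Add(-13, Z))
Function('T')(O, p) = -26
Function('s')(A) = Mul(Pow(A, Rational(1, 2)), Add(-13, A)) (Function('s')(A) = Mul(Add(-13, A), Pow(A, Rational(1, 2))) = Mul(Pow(A, Rational(1, 2)), Add(-13, A)))
Add(Mul(Function('T')(-534, 474), Pow(Pow(Add(Function('s')(-536), 184375), -1), -1)), Mul(496486, Pow(499760, -1))) = Add(Mul(-26, Pow(Pow(Add(Mul(Pow(-536, Rational(1, 2)), Add(-13, -536)), 184375), -1), -1)), Mul(496486, Pow(499760, -1))) = Add(Mul(-26, Pow(Pow(Add(Mul(Mul(2, I, Pow(134, Rational(1, 2))), -549), 184375), -1), -1)), Mul(496486, Rational(1, 499760))) = Add(Mul(-26, Pow(Pow(Add(Mul(-1098, I, Pow(134, Rational(1, 2))), 184375), -1), -1)), Rational(248243, 249880)) = Add(Mul(-26, Pow(Pow(Add(184375, Mul(-1098, I, Pow(134, Rational(1, 2)))), -1), -1)), Rational(248243, 249880)) = Add(Mul(-26, Add(184375, Mul(-1098, I, Pow(134, Rational(1, 2))))), Rational(248243, 249880)) = Add(Add(-4793750, Mul(28548, I, Pow(134, Rational(1, 2)))), Rational(248243, 249880)) = Add(Rational(-1197862001757, 249880), Mul(28548, I, Pow(134, Rational(1, 2))))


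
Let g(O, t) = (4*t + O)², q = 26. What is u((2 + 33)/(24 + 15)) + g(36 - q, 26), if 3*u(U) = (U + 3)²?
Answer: 59323852/4563 ≈ 13001.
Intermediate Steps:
u(U) = (3 + U)²/3 (u(U) = (U + 3)²/3 = (3 + U)²/3)
g(O, t) = (O + 4*t)²
u((2 + 33)/(24 + 15)) + g(36 - q, 26) = (3 + (2 + 33)/(24 + 15))²/3 + ((36 - 1*26) + 4*26)² = (3 + 35/39)²/3 + ((36 - 26) + 104)² = (3 + 35*(1/39))²/3 + (10 + 104)² = (3 + 35/39)²/3 + 114² = (152/39)²/3 + 12996 = (⅓)*(23104/1521) + 12996 = 23104/4563 + 12996 = 59323852/4563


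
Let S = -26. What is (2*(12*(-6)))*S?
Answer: 3744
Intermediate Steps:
(2*(12*(-6)))*S = (2*(12*(-6)))*(-26) = (2*(-72))*(-26) = -144*(-26) = 3744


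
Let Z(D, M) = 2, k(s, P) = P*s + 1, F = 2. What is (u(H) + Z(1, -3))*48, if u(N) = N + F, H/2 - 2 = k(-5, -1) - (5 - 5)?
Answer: 960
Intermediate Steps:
k(s, P) = 1 + P*s
H = 16 (H = 4 + 2*((1 - 1*(-5)) - (5 - 5)) = 4 + 2*((1 + 5) - 1*0) = 4 + 2*(6 + 0) = 4 + 2*6 = 4 + 12 = 16)
u(N) = 2 + N (u(N) = N + 2 = 2 + N)
(u(H) + Z(1, -3))*48 = ((2 + 16) + 2)*48 = (18 + 2)*48 = 20*48 = 960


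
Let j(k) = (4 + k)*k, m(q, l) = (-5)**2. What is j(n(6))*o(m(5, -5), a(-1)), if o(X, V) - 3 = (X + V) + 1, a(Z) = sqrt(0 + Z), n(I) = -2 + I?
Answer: 928 + 32*I ≈ 928.0 + 32.0*I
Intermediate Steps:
m(q, l) = 25
a(Z) = sqrt(Z)
j(k) = k*(4 + k)
o(X, V) = 4 + V + X (o(X, V) = 3 + ((X + V) + 1) = 3 + ((V + X) + 1) = 3 + (1 + V + X) = 4 + V + X)
j(n(6))*o(m(5, -5), a(-1)) = ((-2 + 6)*(4 + (-2 + 6)))*(4 + sqrt(-1) + 25) = (4*(4 + 4))*(4 + I + 25) = (4*8)*(29 + I) = 32*(29 + I) = 928 + 32*I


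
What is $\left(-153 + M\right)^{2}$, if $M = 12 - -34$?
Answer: $11449$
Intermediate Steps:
$M = 46$ ($M = 12 + 34 = 46$)
$\left(-153 + M\right)^{2} = \left(-153 + 46\right)^{2} = \left(-107\right)^{2} = 11449$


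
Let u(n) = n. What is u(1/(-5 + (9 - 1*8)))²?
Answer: 1/16 ≈ 0.062500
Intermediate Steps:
u(1/(-5 + (9 - 1*8)))² = (1/(-5 + (9 - 1*8)))² = (1/(-5 + (9 - 8)))² = (1/(-5 + 1))² = (1/(-4))² = (-¼)² = 1/16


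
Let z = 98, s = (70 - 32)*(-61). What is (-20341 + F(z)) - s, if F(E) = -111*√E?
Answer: -18023 - 777*√2 ≈ -19122.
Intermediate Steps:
s = -2318 (s = 38*(-61) = -2318)
(-20341 + F(z)) - s = (-20341 - 777*√2) - 1*(-2318) = (-20341 - 777*√2) + 2318 = -18023 - 777*√2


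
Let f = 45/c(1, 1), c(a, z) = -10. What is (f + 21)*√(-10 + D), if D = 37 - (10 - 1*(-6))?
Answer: 33*√11/2 ≈ 54.724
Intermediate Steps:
D = 21 (D = 37 - (10 + 6) = 37 - 1*16 = 37 - 16 = 21)
f = -9/2 (f = 45/(-10) = 45*(-⅒) = -9/2 ≈ -4.5000)
(f + 21)*√(-10 + D) = (-9/2 + 21)*√(-10 + 21) = 33*√11/2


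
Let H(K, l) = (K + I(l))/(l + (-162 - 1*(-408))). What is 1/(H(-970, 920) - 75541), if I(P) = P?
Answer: -583/44040428 ≈ -1.3238e-5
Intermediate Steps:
H(K, l) = (K + l)/(246 + l) (H(K, l) = (K + l)/(l + (-162 - 1*(-408))) = (K + l)/(l + (-162 + 408)) = (K + l)/(l + 246) = (K + l)/(246 + l))
1/(H(-970, 920) - 75541) = 1/((-970 + 920)/(246 + 920) - 75541) = 1/(-50/1166 - 75541) = 1/((1/1166)*(-50) - 75541) = 1/(-25/583 - 75541) = 1/(-44040428/583) = -583/44040428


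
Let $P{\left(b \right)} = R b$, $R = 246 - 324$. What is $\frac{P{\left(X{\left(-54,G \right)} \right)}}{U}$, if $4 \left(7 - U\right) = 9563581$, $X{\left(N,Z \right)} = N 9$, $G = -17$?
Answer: $- \frac{16848}{1062617} \approx -0.015855$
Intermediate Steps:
$X{\left(N,Z \right)} = 9 N$
$U = - \frac{9563553}{4}$ ($U = 7 - \frac{9563581}{4} = - \frac{9563553}{4} \approx -2.3909 \cdot 10^{6}$)
$R = -78$ ($R = 246 - 324 = -78$)
$P{\left(b \right)} = - 78 b$
$\frac{P{\left(X{\left(-54,G \right)} \right)}}{U} = \frac{\left(-78\right) 9 \left(-54\right)}{- \frac{9563553}{4}} = \left(-78\right) \left(-486\right) \left(- \frac{4}{9563553}\right) = 37908 \left(- \frac{4}{9563553}\right) = - \frac{16848}{1062617}$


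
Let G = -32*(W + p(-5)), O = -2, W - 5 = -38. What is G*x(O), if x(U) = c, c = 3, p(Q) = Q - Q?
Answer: 3168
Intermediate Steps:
p(Q) = 0
W = -33 (W = 5 - 38 = -33)
x(U) = 3
G = 1056 (G = -32*(-33 + 0) = -32*(-33) = 1056)
G*x(O) = 1056*3 = 3168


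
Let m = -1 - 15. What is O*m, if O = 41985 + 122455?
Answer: -2631040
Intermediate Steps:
m = -16
O = 164440
O*m = 164440*(-16) = -2631040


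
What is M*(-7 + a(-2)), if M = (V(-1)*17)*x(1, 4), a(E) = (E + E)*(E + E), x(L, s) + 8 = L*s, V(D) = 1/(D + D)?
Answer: 306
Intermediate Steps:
V(D) = 1/(2*D)
x(L, s) = -8 + L*s
a(E) = 4*E² (a(E) = (2*E)*(2*E) = 4*E²)
M = 34 (M = (((½)/(-1))*17)*(-8 + 1*4) = (((½)*(-1))*17)*(-8 + 4) = -½*17*(-4) = -17/2*(-4) = 34)
M*(-7 + a(-2)) = 34*(-7 + 4*(-2)²) = 34*(-7 + 4*4) = 34*(-7 + 16) = 34*9 = 306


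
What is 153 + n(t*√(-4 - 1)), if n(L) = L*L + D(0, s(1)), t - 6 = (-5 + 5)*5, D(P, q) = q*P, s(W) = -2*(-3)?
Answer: -27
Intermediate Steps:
s(W) = 6
D(P, q) = P*q
t = 6 (t = 6 + (-5 + 5)*5 = 6 + 0*5 = 6 + 0 = 6)
n(L) = L² (n(L) = L*L + 0*6 = L² + 0 = L²)
153 + n(t*√(-4 - 1)) = 153 + (6*√(-4 - 1))² = 153 + (6*√(-5))² = 153 + (6*(I*√5))² = 153 + (6*I*√5)² = 153 - 180 = -27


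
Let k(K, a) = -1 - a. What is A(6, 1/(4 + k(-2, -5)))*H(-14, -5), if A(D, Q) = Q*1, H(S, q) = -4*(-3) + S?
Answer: -¼ ≈ -0.25000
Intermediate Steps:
H(S, q) = 12 + S
A(D, Q) = Q
A(6, 1/(4 + k(-2, -5)))*H(-14, -5) = (12 - 14)/(4 + (-1 - 1*(-5))) = -2/(4 + (-1 + 5)) = -2/(4 + 4) = -2/8 = (⅛)*(-2) = -¼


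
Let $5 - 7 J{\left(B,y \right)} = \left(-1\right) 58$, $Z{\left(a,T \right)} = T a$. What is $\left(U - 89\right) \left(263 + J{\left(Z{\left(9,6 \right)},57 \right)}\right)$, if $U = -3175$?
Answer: $-887808$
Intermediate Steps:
$J{\left(B,y \right)} = 9$ ($J{\left(B,y \right)} = \frac{5}{7} - \frac{\left(-1\right) 58}{7} = \frac{5}{7} - - \frac{58}{7} = \frac{5}{7} + \frac{58}{7} = 9$)
$\left(U - 89\right) \left(263 + J{\left(Z{\left(9,6 \right)},57 \right)}\right) = \left(-3175 - 89\right) \left(263 + 9\right) = \left(-3264\right) 272 = -887808$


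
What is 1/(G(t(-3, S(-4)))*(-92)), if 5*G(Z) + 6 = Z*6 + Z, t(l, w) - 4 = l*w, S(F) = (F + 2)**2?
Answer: 5/5704 ≈ 0.00087658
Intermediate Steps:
S(F) = (2 + F)**2
t(l, w) = 4 + l*w
G(Z) = -6/5 + 7*Z/5 (G(Z) = -6/5 + (Z*6 + Z)/5 = -6/5 + (6*Z + Z)/5 = -6/5 + (7*Z)/5 = -6/5 + 7*Z/5)
1/(G(t(-3, S(-4)))*(-92)) = 1/((-6/5 + 7*(4 - 3*(2 - 4)**2)/5)*(-92)) = 1/((-6/5 + 7*(4 - 3*(-2)**2)/5)*(-92)) = 1/((-6/5 + 7*(4 - 3*4)/5)*(-92)) = 1/((-6/5 + 7*(4 - 12)/5)*(-92)) = 1/((-6/5 + (7/5)*(-8))*(-92)) = 1/((-6/5 - 56/5)*(-92)) = 1/(-62/5*(-92)) = 1/(5704/5) = 5/5704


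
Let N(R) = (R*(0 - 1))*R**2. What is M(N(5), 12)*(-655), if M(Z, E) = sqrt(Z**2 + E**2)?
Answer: -655*sqrt(15769) ≈ -82251.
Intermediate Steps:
N(R) = -R**3 (N(R) = (R*(-1))*R**2 = (-R)*R**2 = -R**3)
M(Z, E) = sqrt(E**2 + Z**2)
M(N(5), 12)*(-655) = sqrt(12**2 + (-1*5**3)**2)*(-655) = sqrt(144 + (-1*125)**2)*(-655) = sqrt(144 + (-125)**2)*(-655) = sqrt(144 + 15625)*(-655) = sqrt(15769)*(-655) = -655*sqrt(15769)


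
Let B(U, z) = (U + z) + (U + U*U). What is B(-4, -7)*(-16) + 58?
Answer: 42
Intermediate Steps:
B(U, z) = z + U² + 2*U (B(U, z) = (U + z) + (U + U²) = z + U² + 2*U)
B(-4, -7)*(-16) + 58 = (-7 + (-4)² + 2*(-4))*(-16) + 58 = (-7 + 16 - 8)*(-16) + 58 = 1*(-16) + 58 = -16 + 58 = 42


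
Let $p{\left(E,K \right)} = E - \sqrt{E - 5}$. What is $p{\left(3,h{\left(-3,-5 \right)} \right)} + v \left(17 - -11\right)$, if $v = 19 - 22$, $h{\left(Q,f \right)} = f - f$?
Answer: $-81 - i \sqrt{2} \approx -81.0 - 1.4142 i$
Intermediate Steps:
$h{\left(Q,f \right)} = 0$
$p{\left(E,K \right)} = E - \sqrt{-5 + E}$
$v = -3$ ($v = 19 - 22 = -3$)
$p{\left(3,h{\left(-3,-5 \right)} \right)} + v \left(17 - -11\right) = \left(3 - \sqrt{-5 + 3}\right) - 3 \left(17 - -11\right) = \left(3 - \sqrt{-2}\right) - 3 \left(17 + 11\right) = \left(3 - i \sqrt{2}\right) - 84 = -81 - i \sqrt{2}$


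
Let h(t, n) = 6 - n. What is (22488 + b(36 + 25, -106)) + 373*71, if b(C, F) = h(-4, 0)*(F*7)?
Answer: 44519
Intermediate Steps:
b(C, F) = 42*F (b(C, F) = (6 - 1*0)*(F*7) = (6 + 0)*(7*F) = 6*(7*F) = 42*F)
(22488 + b(36 + 25, -106)) + 373*71 = (22488 + 42*(-106)) + 373*71 = (22488 - 4452) + 26483 = 18036 + 26483 = 44519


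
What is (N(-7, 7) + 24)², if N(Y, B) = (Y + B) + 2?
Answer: 676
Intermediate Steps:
N(Y, B) = 2 + B + Y (N(Y, B) = (B + Y) + 2 = 2 + B + Y)
(N(-7, 7) + 24)² = ((2 + 7 - 7) + 24)² = (2 + 24)² = 26² = 676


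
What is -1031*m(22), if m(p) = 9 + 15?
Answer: -24744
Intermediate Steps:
m(p) = 24
-1031*m(22) = -1031*24 = -24744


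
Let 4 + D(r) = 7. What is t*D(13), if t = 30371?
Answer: 91113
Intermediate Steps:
D(r) = 3 (D(r) = -4 + 7 = 3)
t*D(13) = 30371*3 = 91113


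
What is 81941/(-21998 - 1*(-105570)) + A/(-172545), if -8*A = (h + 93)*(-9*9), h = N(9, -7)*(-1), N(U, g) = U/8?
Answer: 14998152851/15381259456 ≈ 0.97509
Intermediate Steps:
N(U, g) = U/8 (N(U, g) = U*(1/8) = U/8)
h = -9/8 (h = ((1/8)*9)*(-1) = (9/8)*(-1) = -9/8 ≈ -1.1250)
A = 59535/64 (A = -(-9/8 + 93)*(-9*9)/8 = -735*(-81)/64 = -1/8*(-59535/8) = 59535/64 ≈ 930.23)
81941/(-21998 - 1*(-105570)) + A/(-172545) = 81941/(-21998 - 1*(-105570)) + (59535/64)/(-172545) = 81941/(-21998 + 105570) + (59535/64)*(-1/172545) = 81941/83572 - 3969/736192 = 14998152851/15381259456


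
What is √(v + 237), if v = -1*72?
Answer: √165 ≈ 12.845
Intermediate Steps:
v = -72
√(v + 237) = √(-72 + 237) = √165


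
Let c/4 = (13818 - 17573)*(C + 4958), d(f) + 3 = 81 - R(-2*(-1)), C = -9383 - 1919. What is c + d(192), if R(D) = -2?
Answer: 95286960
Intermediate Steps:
C = -11302
d(f) = 80 (d(f) = -3 + (81 - 1*(-2)) = -3 + (81 + 2) = -3 + 83 = 80)
c = 95286880 (c = 4*((13818 - 17573)*(-11302 + 4958)) = 4*(-3755*(-6344)) = 4*23821720 = 95286880)
c + d(192) = 95286880 + 80 = 95286960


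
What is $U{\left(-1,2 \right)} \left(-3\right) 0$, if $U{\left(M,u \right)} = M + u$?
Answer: $0$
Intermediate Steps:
$U{\left(-1,2 \right)} \left(-3\right) 0 = \left(-1 + 2\right) \left(-3\right) 0 = 1 \left(-3\right) 0 = \left(-3\right) 0 = 0$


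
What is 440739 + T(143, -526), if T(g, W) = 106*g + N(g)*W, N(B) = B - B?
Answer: 455897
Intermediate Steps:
N(B) = 0
T(g, W) = 106*g (T(g, W) = 106*g + 0*W = 106*g + 0 = 106*g)
440739 + T(143, -526) = 440739 + 106*143 = 440739 + 15158 = 455897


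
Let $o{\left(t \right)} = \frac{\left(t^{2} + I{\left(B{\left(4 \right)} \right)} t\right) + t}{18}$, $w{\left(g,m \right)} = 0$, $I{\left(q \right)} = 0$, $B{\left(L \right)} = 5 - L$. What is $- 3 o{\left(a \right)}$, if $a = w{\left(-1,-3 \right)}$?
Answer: $0$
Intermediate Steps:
$a = 0$
$o{\left(t \right)} = \frac{t}{18} + \frac{t^{2}}{18}$ ($o{\left(t \right)} = \frac{\left(t^{2} + 0 t\right) + t}{18} = \left(\left(t^{2} + 0\right) + t\right) \frac{1}{18} = \left(t^{2} + t\right) \frac{1}{18} = \left(t + t^{2}\right) \frac{1}{18} = \frac{t}{18} + \frac{t^{2}}{18}$)
$- 3 o{\left(a \right)} = - 3 \cdot \frac{1}{18} \cdot 0 \left(1 + 0\right) = - 3 \cdot \frac{1}{18} \cdot 0 \cdot 1 = \left(-3\right) 0 = 0$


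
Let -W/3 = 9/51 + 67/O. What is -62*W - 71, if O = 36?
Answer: 31415/102 ≈ 307.99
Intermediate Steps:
W = -1247/204 (W = -3*(9/51 + 67/36) = -3*(9*(1/51) + 67*(1/36)) = -3*(3/17 + 67/36) = -3*1247/612 = -1247/204 ≈ -6.1127)
-62*W - 71 = -62*(-1247/204) - 71 = 38657/102 - 71 = 31415/102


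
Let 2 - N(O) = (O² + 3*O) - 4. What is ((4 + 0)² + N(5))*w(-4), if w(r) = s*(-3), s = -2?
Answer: -108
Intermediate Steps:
N(O) = 6 - O² - 3*O (N(O) = 2 - ((O² + 3*O) - 4) = 2 - (-4 + O² + 3*O) = 2 + (4 - O² - 3*O) = 6 - O² - 3*O)
w(r) = 6 (w(r) = -2*(-3) = 6)
((4 + 0)² + N(5))*w(-4) = ((4 + 0)² + (6 - 1*5² - 3*5))*6 = (4² + (6 - 1*25 - 15))*6 = (16 + (6 - 25 - 15))*6 = (16 - 34)*6 = -18*6 = -108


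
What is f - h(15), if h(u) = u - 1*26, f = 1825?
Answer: 1836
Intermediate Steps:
h(u) = -26 + u (h(u) = u - 26 = -26 + u)
f - h(15) = 1825 - (-26 + 15) = 1825 - 1*(-11) = 1825 + 11 = 1836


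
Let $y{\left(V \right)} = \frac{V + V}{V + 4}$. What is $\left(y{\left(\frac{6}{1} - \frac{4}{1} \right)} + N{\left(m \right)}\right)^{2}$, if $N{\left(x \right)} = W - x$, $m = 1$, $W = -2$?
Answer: $\frac{49}{9} \approx 5.4444$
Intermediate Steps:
$y{\left(V \right)} = \frac{2 V}{4 + V}$
$N{\left(x \right)} = -2 - x$
$\left(y{\left(\frac{6}{1} - \frac{4}{1} \right)} + N{\left(m \right)}\right)^{2} = \left(\frac{2 \left(\frac{6}{1} - \frac{4}{1}\right)}{4 + \left(\frac{6}{1} - \frac{4}{1}\right)} - 3\right)^{2} = \left(\frac{2 \left(6 \cdot 1 - 4\right)}{4 + \left(6 \cdot 1 - 4\right)} - 3\right)^{2} = \left(\frac{2 \left(6 - 4\right)}{4 + \left(6 - 4\right)} - 3\right)^{2} = \left(2 \cdot 2 \frac{1}{4 + 2} - 3\right)^{2} = \left(2 \cdot 2 \cdot \frac{1}{6} - 3\right)^{2} = \left(\frac{2}{3} - 3\right)^{2} = \left(- \frac{7}{3}\right)^{2} = \frac{49}{9}$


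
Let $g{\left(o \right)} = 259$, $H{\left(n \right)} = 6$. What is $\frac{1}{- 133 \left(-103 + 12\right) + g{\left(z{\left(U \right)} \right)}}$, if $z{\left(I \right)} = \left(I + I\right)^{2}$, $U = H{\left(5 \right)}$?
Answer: $\frac{1}{12362} \approx 8.0893 \cdot 10^{-5}$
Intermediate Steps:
$U = 6$
$z{\left(I \right)} = 4 I^{2}$ ($z{\left(I \right)} = \left(2 I\right)^{2} = 4 I^{2}$)
$\frac{1}{- 133 \left(-103 + 12\right) + g{\left(z{\left(U \right)} \right)}} = \frac{1}{- 133 \left(-103 + 12\right) + 259} = \frac{1}{\left(-133\right) \left(-91\right) + 259} = \frac{1}{12103 + 259} = \frac{1}{12362}$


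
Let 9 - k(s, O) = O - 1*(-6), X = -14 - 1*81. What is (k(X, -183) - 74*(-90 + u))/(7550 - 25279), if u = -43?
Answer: -10028/17729 ≈ -0.56563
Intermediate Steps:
X = -95 (X = -14 - 81 = -95)
k(s, O) = 3 - O (k(s, O) = 9 - (O - 1*(-6)) = 9 - (O + 6) = 9 - (6 + O) = 9 + (-6 - O) = 3 - O)
(k(X, -183) - 74*(-90 + u))/(7550 - 25279) = ((3 - 1*(-183)) - 74*(-90 - 43))/(7550 - 25279) = ((3 + 183) - 74*(-133))/(-17729) = (186 + 9842)*(-1/17729) = 10028*(-1/17729) = -10028/17729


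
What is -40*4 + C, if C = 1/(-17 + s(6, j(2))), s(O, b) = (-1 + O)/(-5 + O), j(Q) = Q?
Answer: -1921/12 ≈ -160.08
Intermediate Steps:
s(O, b) = (-1 + O)/(-5 + O)
C = -1/12 (C = 1/(-17 + (-1 + 6)/(-5 + 6)) = 1/(-17 + 5/1) = 1/(-17 + 1*5) = 1/(-17 + 5) = 1/(-12) = -1/12 ≈ -0.083333)
-40*4 + C = -40*4 - 1/12 = -160 - 1/12 = -1921/12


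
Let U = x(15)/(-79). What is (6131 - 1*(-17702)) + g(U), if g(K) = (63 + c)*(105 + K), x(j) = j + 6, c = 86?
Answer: 3115633/79 ≈ 39438.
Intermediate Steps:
x(j) = 6 + j
U = -21/79 (U = (6 + 15)/(-79) = 21*(-1/79) = -21/79 ≈ -0.26582)
g(K) = 15645 + 149*K (g(K) = (63 + 86)*(105 + K) = 149*(105 + K) = 15645 + 149*K)
(6131 - 1*(-17702)) + g(U) = (6131 - 1*(-17702)) + (15645 + 149*(-21/79)) = (6131 + 17702) + (15645 - 3129/79) = 23833 + 1232826/79 = 3115633/79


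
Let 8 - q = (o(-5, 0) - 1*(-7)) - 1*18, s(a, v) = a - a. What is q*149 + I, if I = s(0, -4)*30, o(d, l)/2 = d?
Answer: 4321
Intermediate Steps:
o(d, l) = 2*d
s(a, v) = 0
q = 29 (q = 8 - ((2*(-5) - 1*(-7)) - 1*18) = 8 - ((-10 + 7) - 18) = 8 - (-3 - 18) = 8 - 1*(-21) = 8 + 21 = 29)
I = 0 (I = 0*30 = 0)
q*149 + I = 29*149 + 0 = 4321 + 0 = 4321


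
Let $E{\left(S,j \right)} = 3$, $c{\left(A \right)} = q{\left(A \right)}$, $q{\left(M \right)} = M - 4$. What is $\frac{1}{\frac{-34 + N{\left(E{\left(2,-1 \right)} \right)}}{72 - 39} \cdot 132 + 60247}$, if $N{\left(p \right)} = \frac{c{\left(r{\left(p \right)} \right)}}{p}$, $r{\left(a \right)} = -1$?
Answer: $\frac{3}{180313} \approx 1.6638 \cdot 10^{-5}$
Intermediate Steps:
$q{\left(M \right)} = -4 + M$
$c{\left(A \right)} = -4 + A$
$N{\left(p \right)} = - \frac{5}{p}$ ($N{\left(p \right)} = \frac{-4 - 1}{p} = - \frac{5}{p}$)
$\frac{1}{\frac{-34 + N{\left(E{\left(2,-1 \right)} \right)}}{72 - 39} \cdot 132 + 60247} = \frac{1}{\frac{-34 - \frac{5}{3}}{72 - 39} \cdot 132 + 60247} = \frac{1}{\frac{-34 - \frac{5}{3}}{33} \cdot 132 + 60247} = \frac{1}{\left(-34 - \frac{5}{3}\right) \frac{1}{33} \cdot 132 + 60247} = \frac{1}{\left(- \frac{107}{3}\right) \frac{1}{33} \cdot 132 + 60247} = \frac{1}{\left(- \frac{107}{99}\right) 132 + 60247} = \frac{1}{- \frac{428}{3} + 60247} = \frac{1}{\frac{180313}{3}} = \frac{3}{180313}$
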